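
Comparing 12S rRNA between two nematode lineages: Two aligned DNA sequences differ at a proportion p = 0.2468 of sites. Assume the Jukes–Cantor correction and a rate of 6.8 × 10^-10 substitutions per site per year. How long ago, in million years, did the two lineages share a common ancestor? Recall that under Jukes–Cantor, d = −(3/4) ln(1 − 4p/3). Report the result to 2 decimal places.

d = −(3/4) ln(1 − 4p/3) = −0.75 ln(1 − 0.329067) = −0.75 ln(0.670933)
  = −0.75 × (-0.399086) = 0.299315 substitutions/site.
Under a molecular clock d = 2μt, so t = d/(2μ) = 0.299315 / (2 × 6.8 × 10^-10) = 220.08 million years.

220.08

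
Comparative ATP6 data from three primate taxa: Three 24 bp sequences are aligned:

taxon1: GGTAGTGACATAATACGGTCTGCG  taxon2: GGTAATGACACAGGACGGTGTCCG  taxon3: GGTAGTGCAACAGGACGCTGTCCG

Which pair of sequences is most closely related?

taxon1–taxon2: 6/24 differ, p = 0.250, d = 0.304.
taxon1–taxon3: 8/24 differ, p = 0.333, d = 0.441.
taxon2–taxon3: 4/24 differ, p = 0.167, d = 0.188.
The smallest distance is between taxon2 and taxon3.

taxon2 and taxon3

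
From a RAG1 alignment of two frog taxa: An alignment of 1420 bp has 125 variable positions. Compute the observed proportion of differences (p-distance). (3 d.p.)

0.088

p = 125/1420 = 0.088028… ≈ 0.088 (to 3 d.p.).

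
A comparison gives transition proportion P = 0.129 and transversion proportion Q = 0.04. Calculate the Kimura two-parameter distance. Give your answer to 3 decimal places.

0.198

Under the Kimura two-parameter model, d = −½ ln(1 − 2P − Q) − ¼ ln(1 − 2Q).
1 − 2P − Q = 0.702, giving −½ ln(0.702) = 0.176911.
1 − 2Q = 0.92, giving −¼ ln(0.92) = 0.020845.
d = 0.176911 + 0.020845 = 0.197756.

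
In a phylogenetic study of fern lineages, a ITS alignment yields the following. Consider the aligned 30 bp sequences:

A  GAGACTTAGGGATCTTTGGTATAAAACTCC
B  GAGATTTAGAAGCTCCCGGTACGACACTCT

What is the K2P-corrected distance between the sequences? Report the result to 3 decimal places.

0.913

Of 30 sites, 12 differences are transitions and 1 are transversions, so P = 12/30 = 0.4 and Q = 1/30 ≈ 0.033333.
Under the Kimura two-parameter model, d = −½ ln(1 − 2P − Q) − ¼ ln(1 − 2Q).
1 − 2P − Q = 0.166667, giving −½ ln(0.166667) = 0.895879.
1 − 2Q = 0.933334, giving −¼ ln(0.933334) = 0.017248.
d = 0.895879 + 0.017248 = 0.913127.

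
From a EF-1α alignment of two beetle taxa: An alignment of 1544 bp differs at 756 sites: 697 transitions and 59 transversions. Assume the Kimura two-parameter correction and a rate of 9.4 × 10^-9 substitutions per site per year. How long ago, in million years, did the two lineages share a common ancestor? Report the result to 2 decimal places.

P = 697/1544 ≈ 0.451425 and Q = 59/1544 ≈ 0.038212.
Under the Kimura two-parameter model, d = −½ ln(1 − 2P − Q) − ¼ ln(1 − 2Q).
1 − 2P − Q = 0.058938, giving −½ ln(0.058938) = 1.415635.
1 − 2Q = 0.923576, giving −¼ ln(0.923576) = 0.019876.
d = 1.415635 + 0.019876 = 1.435511.
Under a molecular clock d = 2μt, so t = d/(2μ) = 1.435511 / (2 × 9.4 × 10^-9) = 76.36 million years.

76.36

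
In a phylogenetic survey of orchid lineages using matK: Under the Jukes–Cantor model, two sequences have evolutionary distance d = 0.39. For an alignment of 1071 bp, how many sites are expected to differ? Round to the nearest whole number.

326

Invert JC69: p = (3/4)(1 − e^(−4d/3)) = 0.75 × (1 − e^(-0.52)) = 0.75 × (1 − 0.594521) = 0.304109.
Expected differing sites = pL ≈ 0.304109 × 1071 = 325.700739 ≈ 326.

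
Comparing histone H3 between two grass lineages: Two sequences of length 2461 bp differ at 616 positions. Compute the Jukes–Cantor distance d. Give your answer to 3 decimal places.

0.305

p = 616/2461 ≈ 0.250305.
d = −(3/4) ln(1 − 4p/3) = −0.75 ln(1 − 0.33374) = −0.75 ln(0.66626)
  = −0.75 × (-0.406075) = 0.304556 substitutions/site.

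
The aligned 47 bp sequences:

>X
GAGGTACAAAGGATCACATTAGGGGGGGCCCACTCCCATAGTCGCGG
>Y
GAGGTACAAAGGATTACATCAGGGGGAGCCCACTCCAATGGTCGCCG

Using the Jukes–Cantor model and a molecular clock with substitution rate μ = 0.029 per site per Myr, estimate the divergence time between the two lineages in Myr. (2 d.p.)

The sequences differ at 6 of 47 sites (15, 20, 27, 37, 40, 46), so p = 6/47 ≈ 0.12766.
d = −(3/4) ln(1 − 4p/3) = −0.75 ln(1 − 0.170213) = −0.75 ln(0.829787)
  = −0.75 × (-0.186586) = 0.139940 substitutions/site.
Under a molecular clock d = 2μt, so t = d/(2μ) = 0.139940 / (2 × 0.029) = 2.41 Myr.

2.41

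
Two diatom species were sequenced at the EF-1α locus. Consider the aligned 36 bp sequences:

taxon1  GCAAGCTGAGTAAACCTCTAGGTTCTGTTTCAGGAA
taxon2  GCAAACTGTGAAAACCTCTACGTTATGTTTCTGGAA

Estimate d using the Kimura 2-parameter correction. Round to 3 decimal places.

0.189

Of 36 sites, 1 differences are transitions and 5 are transversions, so P = 1/36 ≈ 0.027778 and Q = 5/36 ≈ 0.138889.
Under the Kimura two-parameter model, d = −½ ln(1 − 2P − Q) − ¼ ln(1 − 2Q).
1 − 2P − Q = 0.805555, giving −½ ln(0.805555) = 0.108112.
1 − 2Q = 0.722222, giving −¼ ln(0.722222) = 0.081356.
d = 0.108112 + 0.081356 = 0.189468.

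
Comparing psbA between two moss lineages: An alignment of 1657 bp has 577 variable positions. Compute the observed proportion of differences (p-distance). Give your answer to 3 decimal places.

p = 577/1657 = 0.348219… ≈ 0.348 (to 3 d.p.).

0.348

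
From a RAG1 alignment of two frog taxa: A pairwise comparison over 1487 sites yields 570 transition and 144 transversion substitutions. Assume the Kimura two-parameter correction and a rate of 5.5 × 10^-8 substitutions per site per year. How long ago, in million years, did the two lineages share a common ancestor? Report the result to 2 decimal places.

P = 570/1487 ≈ 0.383322 and Q = 144/1487 ≈ 0.096839.
Under the Kimura two-parameter model, d = −½ ln(1 − 2P − Q) − ¼ ln(1 − 2Q).
1 − 2P − Q = 0.136517, giving −½ ln(0.136517) = 0.995653.
1 − 2Q = 0.806322, giving −¼ ln(0.806322) = 0.053818.
d = 0.995653 + 0.053818 = 1.049471.
Under a molecular clock d = 2μt, so t = d/(2μ) = 1.049471 / (2 × 5.5 × 10^-8) = 9.54 million years.

9.54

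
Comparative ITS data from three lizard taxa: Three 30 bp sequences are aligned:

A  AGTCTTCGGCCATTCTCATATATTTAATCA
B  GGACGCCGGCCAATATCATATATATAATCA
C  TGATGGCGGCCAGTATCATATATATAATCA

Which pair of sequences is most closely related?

A–B: 7/30 differ, p = 0.233, d = 0.280.
A–C: 8/30 differ, p = 0.267, d = 0.330.
B–C: 4/30 differ, p = 0.133, d = 0.147.
The smallest distance is between B and C.

B and C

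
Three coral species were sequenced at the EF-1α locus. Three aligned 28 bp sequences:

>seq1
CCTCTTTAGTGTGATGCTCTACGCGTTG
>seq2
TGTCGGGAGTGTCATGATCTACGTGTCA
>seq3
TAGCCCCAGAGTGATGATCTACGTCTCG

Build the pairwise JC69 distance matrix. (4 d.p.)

d(seq1,seq2) = 0.4850, d(seq1,seq3) = 0.5565, d(seq2,seq3) = 0.4197

seq1–seq2: 10/28 sites differ → p ≈ 0.357143, d = −0.75 ln(1 − 0.476191) = 0.484971 ≈ 0.4850.
seq1–seq3: 11/28 sites differ → p ≈ 0.392857, d = −0.75 ln(1 − 0.523809) = 0.556452 ≈ 0.5565.
seq2–seq3: 9/28 sites differ → p ≈ 0.321429, d = −0.75 ln(1 − 0.428572) = 0.419713 ≈ 0.4197.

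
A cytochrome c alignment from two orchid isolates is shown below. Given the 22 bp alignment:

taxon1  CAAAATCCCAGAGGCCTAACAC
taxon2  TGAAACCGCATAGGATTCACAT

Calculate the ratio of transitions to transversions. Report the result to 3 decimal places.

1.250

Transitions are A↔G and C↔T; transversions are all other mismatches.
Transitions: 5. Transversions: 4.
R = 5/4 = 1.250.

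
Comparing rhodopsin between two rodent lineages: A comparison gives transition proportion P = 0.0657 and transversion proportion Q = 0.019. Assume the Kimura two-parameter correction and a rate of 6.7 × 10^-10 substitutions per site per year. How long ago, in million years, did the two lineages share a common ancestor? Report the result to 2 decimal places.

68.04

Under the Kimura two-parameter model, d = −½ ln(1 − 2P − Q) − ¼ ln(1 − 2Q).
1 − 2P − Q = 0.8496, giving −½ ln(0.8496) = 0.081495.
1 − 2Q = 0.962, giving −¼ ln(0.962) = 0.009685.
d = 0.081495 + 0.009685 = 0.091180.
Under a molecular clock d = 2μt, so t = d/(2μ) = 0.091180 / (2 × 6.7 × 10^-10) = 68.04 million years.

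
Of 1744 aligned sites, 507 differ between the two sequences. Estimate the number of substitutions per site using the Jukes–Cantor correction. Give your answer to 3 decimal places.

p = 507/1744 ≈ 0.290711.
d = −(3/4) ln(1 − 4p/3) = −0.75 ln(1 − 0.387615) = −0.75 ln(0.612385)
  = −0.75 × (-0.490394) = 0.367796 substitutions/site.

0.368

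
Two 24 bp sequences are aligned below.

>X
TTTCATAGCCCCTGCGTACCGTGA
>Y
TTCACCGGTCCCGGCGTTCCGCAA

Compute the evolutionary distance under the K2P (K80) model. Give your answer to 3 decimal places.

0.651

Of 24 sites, 6 differences are transitions and 4 are transversions, so P = 6/24 = 0.25 and Q = 4/24 ≈ 0.166667.
Under the Kimura two-parameter model, d = −½ ln(1 − 2P − Q) − ¼ ln(1 − 2Q).
1 − 2P − Q = 0.333333, giving −½ ln(0.333333) = 0.549307.
1 − 2Q = 0.666666, giving −¼ ln(0.666666) = 0.101367.
d = 0.549307 + 0.101367 = 0.650674.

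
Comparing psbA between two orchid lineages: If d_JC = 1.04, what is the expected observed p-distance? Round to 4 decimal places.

p = (3/4)(1 − e^(−4d/3)) = 0.75 × (1 − e^(-1.386667)) = 0.75 × (1 − 0.249907) = 0.562570.

0.5626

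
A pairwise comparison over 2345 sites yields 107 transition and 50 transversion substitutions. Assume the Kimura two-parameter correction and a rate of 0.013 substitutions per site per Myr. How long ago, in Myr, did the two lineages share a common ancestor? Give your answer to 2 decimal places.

P = 107/2345 ≈ 0.045629 and Q = 50/2345 ≈ 0.021322.
Under the Kimura two-parameter model, d = −½ ln(1 − 2P − Q) − ¼ ln(1 − 2Q).
1 − 2P − Q = 0.88742, giving −½ ln(0.88742) = 0.059718.
1 − 2Q = 0.957356, giving −¼ ln(0.957356) = 0.010895.
d = 0.059718 + 0.010895 = 0.070613.
Under a molecular clock d = 2μt, so t = d/(2μ) = 0.070613 / (2 × 0.013) = 2.72 Myr.

2.72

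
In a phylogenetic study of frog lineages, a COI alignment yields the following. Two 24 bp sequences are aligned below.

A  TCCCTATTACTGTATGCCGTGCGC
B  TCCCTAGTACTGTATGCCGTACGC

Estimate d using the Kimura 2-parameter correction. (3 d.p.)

Of 24 sites, 1 differences are transitions and 1 are transversions, so P = 1/24 ≈ 0.041667 and Q = 1/24 ≈ 0.041667.
Under the Kimura two-parameter model, d = −½ ln(1 − 2P − Q) − ¼ ln(1 − 2Q).
1 − 2P − Q = 0.874999, giving −½ ln(0.874999) = 0.066766.
1 − 2Q = 0.916666, giving −¼ ln(0.916666) = 0.021753.
d = 0.066766 + 0.021753 = 0.088519.

0.089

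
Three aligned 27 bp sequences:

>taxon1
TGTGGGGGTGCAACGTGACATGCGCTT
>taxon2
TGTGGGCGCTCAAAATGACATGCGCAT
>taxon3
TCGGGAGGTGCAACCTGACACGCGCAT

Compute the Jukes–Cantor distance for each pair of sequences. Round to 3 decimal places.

taxon1–taxon2: 6/27 sites differ → p ≈ 0.222222, d = −0.75 ln(1 − 0.296296) = 0.263548 ≈ 0.264.
taxon1–taxon3: 6/27 sites differ → p ≈ 0.222222, d = −0.75 ln(1 − 0.296296) = 0.263548 ≈ 0.264.
taxon2–taxon3: 9/27 sites differ → p ≈ 0.333333, d = −0.75 ln(1 − 0.444444) = 0.440839 ≈ 0.441.

d(taxon1,taxon2) = 0.264, d(taxon1,taxon3) = 0.264, d(taxon2,taxon3) = 0.441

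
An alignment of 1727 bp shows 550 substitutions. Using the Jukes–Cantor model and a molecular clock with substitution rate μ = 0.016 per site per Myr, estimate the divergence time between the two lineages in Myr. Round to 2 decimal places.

12.95

p = 550/1727 ≈ 0.318471.
d = −(3/4) ln(1 − 4p/3) = −0.75 ln(1 − 0.424628) = −0.75 ln(0.575372)
  = −0.75 × (-0.552738) = 0.414554 substitutions/site.
Under a molecular clock d = 2μt, so t = d/(2μ) = 0.414554 / (2 × 0.016) = 12.95 Myr.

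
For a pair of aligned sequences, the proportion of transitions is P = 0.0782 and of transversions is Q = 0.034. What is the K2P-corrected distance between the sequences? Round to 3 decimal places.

Under the Kimura two-parameter model, d = −½ ln(1 − 2P − Q) − ¼ ln(1 − 2Q).
1 − 2P − Q = 0.8096, giving −½ ln(0.8096) = 0.105607.
1 − 2Q = 0.932, giving −¼ ln(0.932) = 0.017606.
d = 0.105607 + 0.017606 = 0.123213.

0.123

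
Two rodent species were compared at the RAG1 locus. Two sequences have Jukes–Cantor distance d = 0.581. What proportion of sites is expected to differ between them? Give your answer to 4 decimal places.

0.4044

p = (3/4)(1 − e^(−4d/3)) = 0.75 × (1 − e^(-0.774667)) = 0.75 × (1 − 0.460857) = 0.404357.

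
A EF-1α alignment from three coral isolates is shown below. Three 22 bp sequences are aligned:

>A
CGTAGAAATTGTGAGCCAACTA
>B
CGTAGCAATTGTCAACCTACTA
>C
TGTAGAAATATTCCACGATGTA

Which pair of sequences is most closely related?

A–B: 4/22 differ, p = 0.182, d = 0.208.
A–C: 9/22 differ, p = 0.409, d = 0.591.
B–C: 9/22 differ, p = 0.409, d = 0.591.
The smallest distance is between A and B.

A and B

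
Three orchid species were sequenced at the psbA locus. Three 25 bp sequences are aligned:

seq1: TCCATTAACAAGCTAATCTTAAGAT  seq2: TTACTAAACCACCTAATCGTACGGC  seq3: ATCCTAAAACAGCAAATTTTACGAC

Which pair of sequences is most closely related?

seq2 and seq3

seq1–seq2: 10/25 differ, p = 0.400, d = 0.572.
seq1–seq3: 10/25 differ, p = 0.400, d = 0.572.
seq2–seq3: 8/25 differ, p = 0.320, d = 0.417.
The smallest distance is between seq2 and seq3.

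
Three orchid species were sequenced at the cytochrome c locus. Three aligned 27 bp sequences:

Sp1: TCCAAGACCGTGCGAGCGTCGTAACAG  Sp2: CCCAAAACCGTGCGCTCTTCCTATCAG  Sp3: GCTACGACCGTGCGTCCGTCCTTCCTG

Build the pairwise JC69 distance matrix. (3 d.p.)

d(Sp1,Sp2) = 0.318, d(Sp1,Sp3) = 0.441, d(Sp2,Sp3) = 0.511

Sp1–Sp2: 7/27 sites differ → p ≈ 0.259259, d = −0.75 ln(1 − 0.345679) = 0.318118 ≈ 0.318.
Sp1–Sp3: 9/27 sites differ → p ≈ 0.333333, d = −0.75 ln(1 − 0.444444) = 0.440839 ≈ 0.441.
Sp2–Sp3: 10/27 sites differ → p ≈ 0.37037, d = −0.75 ln(1 − 0.493827) = 0.510658 ≈ 0.511.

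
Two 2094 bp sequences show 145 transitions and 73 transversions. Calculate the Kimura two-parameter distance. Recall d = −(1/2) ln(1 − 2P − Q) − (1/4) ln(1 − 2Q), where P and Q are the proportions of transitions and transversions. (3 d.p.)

0.113

P = 145/2094 ≈ 0.069245 and Q = 73/2094 ≈ 0.034862.
Under the Kimura two-parameter model, d = −½ ln(1 − 2P − Q) − ¼ ln(1 − 2Q).
1 − 2P − Q = 0.826648, giving −½ ln(0.826648) = 0.095188.
1 − 2Q = 0.930276, giving −¼ ln(0.930276) = 0.018068.
d = 0.095188 + 0.018068 = 0.113256.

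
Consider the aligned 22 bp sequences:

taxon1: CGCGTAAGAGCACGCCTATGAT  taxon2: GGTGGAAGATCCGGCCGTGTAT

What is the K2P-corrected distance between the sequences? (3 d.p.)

Of 22 sites, 1 differences are transitions and 9 are transversions, so P = 1/22 ≈ 0.045455 and Q = 9/22 ≈ 0.409091.
Under the Kimura two-parameter model, d = −½ ln(1 − 2P − Q) − ¼ ln(1 − 2Q).
1 − 2P − Q = 0.499999, giving −½ ln(0.499999) = 0.346575.
1 − 2Q = 0.181818, giving −¼ ln(0.181818) = 0.426187.
d = 0.346575 + 0.426187 = 0.772762.

0.773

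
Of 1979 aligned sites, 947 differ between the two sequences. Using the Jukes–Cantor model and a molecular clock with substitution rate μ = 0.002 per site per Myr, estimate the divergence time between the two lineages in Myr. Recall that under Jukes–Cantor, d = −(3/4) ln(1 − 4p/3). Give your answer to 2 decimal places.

190.54

p = 947/1979 ≈ 0.478525.
d = −(3/4) ln(1 − 4p/3) = −0.75 ln(1 − 0.638033) = −0.75 ln(0.361967)
  = −0.75 × (-1.016202) = 0.762152 substitutions/site.
Under a molecular clock d = 2μt, so t = d/(2μ) = 0.762152 / (2 × 0.002) = 190.54 Myr.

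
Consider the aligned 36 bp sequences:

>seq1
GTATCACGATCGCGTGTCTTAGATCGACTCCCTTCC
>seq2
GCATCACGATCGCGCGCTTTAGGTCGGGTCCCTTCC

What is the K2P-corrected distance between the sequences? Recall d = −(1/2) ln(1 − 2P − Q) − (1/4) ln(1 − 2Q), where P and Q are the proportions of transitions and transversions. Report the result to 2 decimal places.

Of 36 sites, 6 differences are transitions and 1 are transversions, so P = 6/36 ≈ 0.166667 and Q = 1/36 ≈ 0.027778.
Under the Kimura two-parameter model, d = −½ ln(1 − 2P − Q) − ¼ ln(1 − 2Q).
1 − 2P − Q = 0.638888, giving −½ ln(0.638888) = 0.224013.
1 − 2Q = 0.944444, giving −¼ ln(0.944444) = 0.014290.
d = 0.224013 + 0.014290 = 0.238303.

0.24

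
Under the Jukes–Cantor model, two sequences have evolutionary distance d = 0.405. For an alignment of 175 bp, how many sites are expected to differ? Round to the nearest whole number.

55

Invert JC69: p = (3/4)(1 − e^(−4d/3)) = 0.75 × (1 − e^(-0.54)) = 0.75 × (1 − 0.582748) = 0.312939.
Expected differing sites = pL ≈ 0.312939 × 175 = 54.764325 ≈ 55.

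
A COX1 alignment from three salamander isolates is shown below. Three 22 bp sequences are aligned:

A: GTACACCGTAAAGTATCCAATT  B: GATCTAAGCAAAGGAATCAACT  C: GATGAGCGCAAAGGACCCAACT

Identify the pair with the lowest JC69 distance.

B and C

A–B: 10/22 differ, p = 0.455, d = 0.699.
A–C: 8/22 differ, p = 0.364, d = 0.497.
B–C: 6/22 differ, p = 0.273, d = 0.339.
The smallest distance is between B and C.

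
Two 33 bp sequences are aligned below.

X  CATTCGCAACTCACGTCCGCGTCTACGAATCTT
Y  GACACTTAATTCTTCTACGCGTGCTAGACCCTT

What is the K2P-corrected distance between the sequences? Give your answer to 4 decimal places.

0.7822

Of 33 sites, 6 differences are transitions and 10 are transversions, so P = 6/33 ≈ 0.181818 and Q = 10/33 ≈ 0.30303.
Under the Kimura two-parameter model, d = −½ ln(1 − 2P − Q) − ¼ ln(1 − 2Q).
1 − 2P − Q = 0.333334, giving −½ ln(0.333334) = 0.549305.
1 − 2Q = 0.39394, giving −¼ ln(0.39394) = 0.232889.
d = 0.549305 + 0.232889 = 0.782194.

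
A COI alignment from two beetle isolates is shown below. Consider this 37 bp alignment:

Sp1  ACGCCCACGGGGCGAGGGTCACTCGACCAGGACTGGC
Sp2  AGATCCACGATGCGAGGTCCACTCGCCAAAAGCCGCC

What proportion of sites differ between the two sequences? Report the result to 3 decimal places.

The sequences differ at 14 of 37 positions.
p = 14/37 = 0.378378… ≈ 0.378 (to 3 d.p.).

0.378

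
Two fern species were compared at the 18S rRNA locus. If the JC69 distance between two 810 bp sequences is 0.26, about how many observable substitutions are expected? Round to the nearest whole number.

Invert JC69: p = (3/4)(1 − e^(−4d/3)) = 0.75 × (1 − e^(-0.346667)) = 0.75 × (1 − 0.707041) = 0.219719.
Expected differing sites = pL ≈ 0.219719 × 810 = 177.97239 ≈ 178.

178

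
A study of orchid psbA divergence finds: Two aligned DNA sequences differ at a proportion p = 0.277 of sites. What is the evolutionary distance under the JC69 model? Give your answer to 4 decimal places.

d = −(3/4) ln(1 − 4p/3) = −0.75 ln(1 − 0.369333) = −0.75 ln(0.630667)
  = −0.75 × (-0.460977) = 0.345733 substitutions/site.

0.3457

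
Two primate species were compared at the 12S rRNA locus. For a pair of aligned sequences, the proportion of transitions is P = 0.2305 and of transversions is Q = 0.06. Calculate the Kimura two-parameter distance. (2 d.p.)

Under the Kimura two-parameter model, d = −½ ln(1 − 2P − Q) − ¼ ln(1 − 2Q).
1 − 2P − Q = 0.479, giving −½ ln(0.479) = 0.368027.
1 − 2Q = 0.88, giving −¼ ln(0.88) = 0.031958.
d = 0.368027 + 0.031958 = 0.399985.

0.40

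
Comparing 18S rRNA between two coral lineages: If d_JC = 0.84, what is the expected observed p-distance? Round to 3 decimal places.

p = (3/4)(1 − e^(−4d/3)) = 0.75 × (1 − e^(-1.12)) = 0.75 × (1 − 0.326280) = 0.505290.

0.505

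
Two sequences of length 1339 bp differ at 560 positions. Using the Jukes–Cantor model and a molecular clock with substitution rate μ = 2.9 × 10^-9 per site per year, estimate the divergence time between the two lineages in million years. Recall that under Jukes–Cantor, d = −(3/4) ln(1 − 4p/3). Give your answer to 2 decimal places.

p = 560/1339 ≈ 0.418223.
d = −(3/4) ln(1 − 4p/3) = −0.75 ln(1 − 0.557631) = −0.75 ln(0.442369)
  = −0.75 × (-0.815611) = 0.611708 substitutions/site.
Under a molecular clock d = 2μt, so t = d/(2μ) = 0.611708 / (2 × 2.9 × 10^-9) = 105.47 million years.

105.47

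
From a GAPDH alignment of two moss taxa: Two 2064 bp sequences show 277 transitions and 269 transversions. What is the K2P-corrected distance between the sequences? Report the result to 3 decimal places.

0.330

P = 277/2064 ≈ 0.134205 and Q = 269/2064 ≈ 0.130329.
Under the Kimura two-parameter model, d = −½ ln(1 − 2P − Q) − ¼ ln(1 − 2Q).
1 − 2P − Q = 0.601261, giving −½ ln(0.601261) = 0.254363.
1 − 2Q = 0.739342, giving −¼ ln(0.739342) = 0.075499.
d = 0.254363 + 0.075499 = 0.329862.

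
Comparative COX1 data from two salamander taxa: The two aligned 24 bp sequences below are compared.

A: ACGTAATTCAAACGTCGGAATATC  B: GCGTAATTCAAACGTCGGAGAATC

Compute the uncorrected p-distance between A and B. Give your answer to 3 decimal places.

0.125

The sequences differ at 3 of 24 positions (sites 1, 20, 21).
p = 3/24 = 0.125.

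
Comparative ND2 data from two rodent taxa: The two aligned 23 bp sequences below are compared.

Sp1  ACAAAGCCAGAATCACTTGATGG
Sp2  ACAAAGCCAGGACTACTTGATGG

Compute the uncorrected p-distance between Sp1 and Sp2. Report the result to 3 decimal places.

The sequences differ at 3 of 23 positions (sites 11, 13, 14).
p = 3/23 = 0.130434… ≈ 0.130 (to 3 d.p.).

0.130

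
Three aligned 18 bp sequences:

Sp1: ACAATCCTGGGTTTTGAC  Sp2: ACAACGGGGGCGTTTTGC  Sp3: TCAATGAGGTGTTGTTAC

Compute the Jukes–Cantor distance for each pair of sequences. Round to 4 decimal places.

Sp1–Sp2: 8/18 sites differ → p ≈ 0.444444, d = −0.75 ln(1 − 0.592592) = 0.673455 ≈ 0.6735.
Sp1–Sp3: 7/18 sites differ → p ≈ 0.388889, d = −0.75 ln(1 − 0.518519) = 0.548166 ≈ 0.5482.
Sp2–Sp3: 8/18 sites differ → p ≈ 0.444444, d = −0.75 ln(1 − 0.592592) = 0.673455 ≈ 0.6735.

d(Sp1,Sp2) = 0.6735, d(Sp1,Sp3) = 0.5482, d(Sp2,Sp3) = 0.6735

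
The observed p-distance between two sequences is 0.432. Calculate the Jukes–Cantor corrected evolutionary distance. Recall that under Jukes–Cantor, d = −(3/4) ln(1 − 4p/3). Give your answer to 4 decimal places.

d = −(3/4) ln(1 − 4p/3) = −0.75 ln(1 − 0.576) = −0.75 ln(0.424)
  = −0.75 × (-0.858022) = 0.643517 substitutions/site.

0.6435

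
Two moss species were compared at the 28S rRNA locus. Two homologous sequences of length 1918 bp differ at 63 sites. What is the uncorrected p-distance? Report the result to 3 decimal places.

p = 63/1918 = 0.032846… ≈ 0.033 (to 3 d.p.).

0.033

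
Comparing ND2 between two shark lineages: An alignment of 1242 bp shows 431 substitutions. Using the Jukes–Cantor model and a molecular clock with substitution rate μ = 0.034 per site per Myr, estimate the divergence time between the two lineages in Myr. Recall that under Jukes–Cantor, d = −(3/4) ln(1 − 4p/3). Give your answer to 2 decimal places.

p = 431/1242 ≈ 0.347021.
d = −(3/4) ln(1 − 4p/3) = −0.75 ln(1 − 0.462695) = −0.75 ln(0.537305)
  = −0.75 × (-0.621189) = 0.465892 substitutions/site.
Under a molecular clock d = 2μt, so t = d/(2μ) = 0.465892 / (2 × 0.034) = 6.85 Myr.

6.85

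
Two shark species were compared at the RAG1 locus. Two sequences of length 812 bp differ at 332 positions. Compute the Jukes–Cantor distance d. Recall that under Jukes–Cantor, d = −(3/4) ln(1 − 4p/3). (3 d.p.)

p = 332/812 ≈ 0.408867.
d = −(3/4) ln(1 − 4p/3) = −0.75 ln(1 − 0.545156) = −0.75 ln(0.454844)
  = −0.75 × (-0.787801) = 0.590851 substitutions/site.

0.591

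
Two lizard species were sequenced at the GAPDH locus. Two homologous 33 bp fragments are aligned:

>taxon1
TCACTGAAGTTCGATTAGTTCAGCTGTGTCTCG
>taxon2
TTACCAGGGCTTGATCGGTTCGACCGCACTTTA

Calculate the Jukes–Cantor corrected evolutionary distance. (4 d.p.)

The sequences differ at 18 of 33 sites, so p = 18/33 ≈ 0.545455.
d = −(3/4) ln(1 − 4p/3) = −0.75 ln(1 − 0.727273) = −0.75 ln(0.272727)
  = −0.75 × (-1.299284) = 0.974463 substitutions/site.

0.9745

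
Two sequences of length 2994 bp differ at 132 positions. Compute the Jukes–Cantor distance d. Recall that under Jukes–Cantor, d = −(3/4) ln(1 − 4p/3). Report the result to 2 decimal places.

p = 132/2994 ≈ 0.044088.
d = −(3/4) ln(1 − 4p/3) = −0.75 ln(1 − 0.058784) = −0.75 ln(0.941216)
  = −0.75 × (-0.060583) = 0.045437 substitutions/site.

0.05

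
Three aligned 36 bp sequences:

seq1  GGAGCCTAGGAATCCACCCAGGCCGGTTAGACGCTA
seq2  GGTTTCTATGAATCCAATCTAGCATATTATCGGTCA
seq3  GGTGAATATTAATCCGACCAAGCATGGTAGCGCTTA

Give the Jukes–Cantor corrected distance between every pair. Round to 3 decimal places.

seq1–seq2: 16/36 sites differ → p ≈ 0.444444, d = −0.75 ln(1 − 0.592592) = 0.673455 ≈ 0.673.
seq1–seq3: 15/36 sites differ → p ≈ 0.416667, d = −0.75 ln(1 − 0.555556) = 0.608198 ≈ 0.608.
seq2–seq3: 12/36 sites differ → p ≈ 0.333333, d = −0.75 ln(1 − 0.444444) = 0.440839 ≈ 0.441.

d(seq1,seq2) = 0.673, d(seq1,seq3) = 0.608, d(seq2,seq3) = 0.441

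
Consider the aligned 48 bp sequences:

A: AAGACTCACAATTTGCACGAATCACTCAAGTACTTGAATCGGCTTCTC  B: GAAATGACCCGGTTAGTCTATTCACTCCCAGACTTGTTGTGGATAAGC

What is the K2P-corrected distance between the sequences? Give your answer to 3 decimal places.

Of 48 sites, 7 differences are transitions and 19 are transversions, so P = 7/48 ≈ 0.145833 and Q = 19/48 ≈ 0.395833.
Under the Kimura two-parameter model, d = −½ ln(1 − 2P − Q) − ¼ ln(1 − 2Q).
1 − 2P − Q = 0.312501, giving −½ ln(0.312501) = 0.581574.
1 − 2Q = 0.208334, giving −¼ ln(0.208334) = 0.392153.
d = 0.581574 + 0.392153 = 0.973727.

0.974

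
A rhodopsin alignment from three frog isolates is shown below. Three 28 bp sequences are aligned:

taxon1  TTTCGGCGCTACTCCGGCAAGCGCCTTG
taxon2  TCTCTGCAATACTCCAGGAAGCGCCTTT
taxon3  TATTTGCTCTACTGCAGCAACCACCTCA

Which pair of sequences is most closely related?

taxon1–taxon2: 7/28 differ, p = 0.250, d = 0.304.
taxon1–taxon3: 10/28 differ, p = 0.357, d = 0.485.
taxon2–taxon3: 10/28 differ, p = 0.357, d = 0.485.
The smallest distance is between taxon1 and taxon2.

taxon1 and taxon2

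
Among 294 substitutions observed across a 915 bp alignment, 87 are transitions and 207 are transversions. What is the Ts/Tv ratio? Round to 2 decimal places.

0.42

R = 87/207 = 0.420289… ≈ 0.42 (to 2 d.p.).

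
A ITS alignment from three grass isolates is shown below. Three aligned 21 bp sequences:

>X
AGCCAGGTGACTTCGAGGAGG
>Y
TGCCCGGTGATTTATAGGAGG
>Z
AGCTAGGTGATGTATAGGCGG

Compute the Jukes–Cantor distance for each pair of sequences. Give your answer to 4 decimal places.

d(X,Y) = 0.2865, d(X,Z) = 0.3597, d(Y,Z) = 0.2865

X–Y: 5/21 sites differ → p ≈ 0.238095, d = −0.75 ln(1 − 0.31746) = 0.286451 ≈ 0.2865.
X–Z: 6/21 sites differ → p ≈ 0.285714, d = −0.75 ln(1 − 0.380952) = 0.359679 ≈ 0.3597.
Y–Z: 5/21 sites differ → p ≈ 0.238095, d = −0.75 ln(1 − 0.31746) = 0.286451 ≈ 0.2865.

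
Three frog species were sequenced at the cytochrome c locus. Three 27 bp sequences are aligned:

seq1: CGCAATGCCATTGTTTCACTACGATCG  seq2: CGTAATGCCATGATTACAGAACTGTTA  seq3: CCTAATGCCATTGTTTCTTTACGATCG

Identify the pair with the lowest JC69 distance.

seq1–seq2: 10/27 differ, p = 0.370, d = 0.511.
seq1–seq3: 4/27 differ, p = 0.148, d = 0.165.
seq2–seq3: 11/27 differ, p = 0.407, d = 0.588.
The smallest distance is between seq1 and seq3.

seq1 and seq3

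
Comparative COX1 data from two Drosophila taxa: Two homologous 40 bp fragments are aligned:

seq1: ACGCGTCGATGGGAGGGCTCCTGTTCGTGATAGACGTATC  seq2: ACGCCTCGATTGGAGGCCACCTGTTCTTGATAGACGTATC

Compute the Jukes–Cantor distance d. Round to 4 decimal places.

0.1367

The sequences differ at 5 of 40 sites (5, 11, 17, 19, 27), so p = 5/40 = 0.125.
d = −(3/4) ln(1 − 4p/3) = −0.75 ln(1 − 0.166667) = −0.75 ln(0.833333)
  = −0.75 × (-0.182322) = 0.136742 substitutions/site.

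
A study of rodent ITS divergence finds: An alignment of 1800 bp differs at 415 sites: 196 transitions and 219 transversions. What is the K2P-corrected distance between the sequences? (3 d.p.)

0.277

P = 196/1800 ≈ 0.108889 and Q = 219/1800 ≈ 0.121667.
Under the Kimura two-parameter model, d = −½ ln(1 − 2P − Q) − ¼ ln(1 − 2Q).
1 − 2P − Q = 0.660555, giving −½ ln(0.660555) = 0.207337.
1 − 2Q = 0.756666, giving −¼ ln(0.756666) = 0.069708.
d = 0.207337 + 0.069708 = 0.277045.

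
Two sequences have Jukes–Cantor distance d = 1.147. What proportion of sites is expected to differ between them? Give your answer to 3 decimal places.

0.587

p = (3/4)(1 − e^(−4d/3)) = 0.75 × (1 − e^(-1.529333)) = 0.75 × (1 − 0.216680) = 0.587490.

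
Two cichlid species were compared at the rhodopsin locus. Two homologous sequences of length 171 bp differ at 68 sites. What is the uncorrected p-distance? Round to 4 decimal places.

p = 68/171 = 0.397660… ≈ 0.3977 (to 4 d.p.).

0.3977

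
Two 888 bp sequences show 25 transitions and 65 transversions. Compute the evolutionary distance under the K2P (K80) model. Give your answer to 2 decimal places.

P = 25/888 ≈ 0.028153 and Q = 65/888 ≈ 0.073198.
Under the Kimura two-parameter model, d = −½ ln(1 − 2P − Q) − ¼ ln(1 − 2Q).
1 − 2P − Q = 0.870496, giving −½ ln(0.870496) = 0.069346.
1 − 2Q = 0.853604, giving −¼ ln(0.853604) = 0.039572.
d = 0.069346 + 0.039572 = 0.108918.

0.11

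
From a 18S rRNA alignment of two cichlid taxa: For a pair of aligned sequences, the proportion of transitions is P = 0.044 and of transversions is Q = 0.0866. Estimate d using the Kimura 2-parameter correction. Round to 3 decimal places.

Under the Kimura two-parameter model, d = −½ ln(1 − 2P − Q) − ¼ ln(1 − 2Q).
1 − 2P − Q = 0.8254, giving −½ ln(0.8254) = 0.095944.
1 − 2Q = 0.8268, giving −¼ ln(0.8268) = 0.047548.
d = 0.095944 + 0.047548 = 0.143492.

0.143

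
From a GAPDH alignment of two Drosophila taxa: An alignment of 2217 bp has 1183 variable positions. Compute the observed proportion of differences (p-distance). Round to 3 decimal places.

p = 1183/2217 = 0.533603… ≈ 0.534 (to 3 d.p.).

0.534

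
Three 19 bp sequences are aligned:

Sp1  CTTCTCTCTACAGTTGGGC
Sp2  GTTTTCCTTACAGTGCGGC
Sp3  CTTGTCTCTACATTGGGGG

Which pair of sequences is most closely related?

Sp1–Sp2: 6/19 differ, p = 0.316, d = 0.410.
Sp1–Sp3: 4/19 differ, p = 0.211, d = 0.247.
Sp2–Sp3: 7/19 differ, p = 0.368, d = 0.507.
The smallest distance is between Sp1 and Sp3.

Sp1 and Sp3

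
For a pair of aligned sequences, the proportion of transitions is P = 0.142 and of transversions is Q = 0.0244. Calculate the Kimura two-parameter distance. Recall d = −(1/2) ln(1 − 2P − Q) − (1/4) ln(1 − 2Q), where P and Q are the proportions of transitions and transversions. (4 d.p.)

Under the Kimura two-parameter model, d = −½ ln(1 − 2P − Q) − ¼ ln(1 − 2Q).
1 − 2P − Q = 0.6916, giving −½ ln(0.6916) = 0.184374.
1 − 2Q = 0.9512, giving −¼ ln(0.9512) = 0.012508.
d = 0.184374 + 0.012508 = 0.196882.

0.1969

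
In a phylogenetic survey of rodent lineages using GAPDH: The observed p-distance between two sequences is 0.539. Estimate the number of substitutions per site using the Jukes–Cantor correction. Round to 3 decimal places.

0.951

d = −(3/4) ln(1 − 4p/3) = −0.75 ln(1 − 0.718667) = −0.75 ln(0.281333)
  = −0.75 × (-1.268216) = 0.951162 substitutions/site.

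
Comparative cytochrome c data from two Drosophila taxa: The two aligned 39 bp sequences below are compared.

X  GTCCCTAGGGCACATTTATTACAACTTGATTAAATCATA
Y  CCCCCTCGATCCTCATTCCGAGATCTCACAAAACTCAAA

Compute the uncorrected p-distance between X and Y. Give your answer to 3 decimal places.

0.538

The sequences differ at 21 of 39 positions.
p = 21/39 = 0.538461… ≈ 0.538 (to 3 d.p.).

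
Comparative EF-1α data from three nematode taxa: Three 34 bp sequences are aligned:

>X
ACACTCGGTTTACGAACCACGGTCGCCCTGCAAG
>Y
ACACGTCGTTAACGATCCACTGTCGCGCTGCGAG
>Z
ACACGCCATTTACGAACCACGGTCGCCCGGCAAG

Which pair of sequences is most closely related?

X and Z

X–Y: 8/34 differ, p = 0.235, d = 0.282.
X–Z: 4/34 differ, p = 0.118, d = 0.128.
Y–Z: 8/34 differ, p = 0.235, d = 0.282.
The smallest distance is between X and Z.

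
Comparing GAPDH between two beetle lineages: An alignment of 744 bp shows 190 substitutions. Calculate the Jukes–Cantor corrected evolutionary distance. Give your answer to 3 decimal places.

0.312

p = 190/744 ≈ 0.255376.
d = −(3/4) ln(1 − 4p/3) = −0.75 ln(1 − 0.340501) = −0.75 ln(0.659499)
  = −0.75 × (-0.416275) = 0.312206 substitutions/site.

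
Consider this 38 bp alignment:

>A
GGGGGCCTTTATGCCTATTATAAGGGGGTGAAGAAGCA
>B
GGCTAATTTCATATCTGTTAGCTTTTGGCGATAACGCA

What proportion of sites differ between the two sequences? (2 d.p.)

The sequences differ at 19 of 38 positions.
p = 19/38 = 0.50.

0.50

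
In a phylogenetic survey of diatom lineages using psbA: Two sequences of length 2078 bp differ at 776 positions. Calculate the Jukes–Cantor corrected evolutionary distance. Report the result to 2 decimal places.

p = 776/2078 ≈ 0.373436.
d = −(3/4) ln(1 − 4p/3) = −0.75 ln(1 − 0.497915) = −0.75 ln(0.502085)
  = −0.75 × (-0.688986) = 0.516740 substitutions/site.

0.52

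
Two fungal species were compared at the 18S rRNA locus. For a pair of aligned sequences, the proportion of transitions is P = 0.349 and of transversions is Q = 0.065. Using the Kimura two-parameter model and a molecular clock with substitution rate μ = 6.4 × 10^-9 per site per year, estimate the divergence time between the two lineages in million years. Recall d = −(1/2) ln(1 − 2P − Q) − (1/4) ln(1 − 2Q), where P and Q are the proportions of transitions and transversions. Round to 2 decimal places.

58.96

Under the Kimura two-parameter model, d = −½ ln(1 − 2P − Q) − ¼ ln(1 − 2Q).
1 − 2P − Q = 0.237, giving −½ ln(0.237) = 0.719848.
1 − 2Q = 0.87, giving −¼ ln(0.87) = 0.034816.
d = 0.719848 + 0.034816 = 0.754664.
Under a molecular clock d = 2μt, so t = d/(2μ) = 0.754664 / (2 × 6.4 × 10^-9) = 58.96 million years.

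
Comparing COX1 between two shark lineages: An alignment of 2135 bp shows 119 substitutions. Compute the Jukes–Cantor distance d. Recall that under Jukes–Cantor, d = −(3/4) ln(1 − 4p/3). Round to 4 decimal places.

p = 119/2135 ≈ 0.055738.
d = −(3/4) ln(1 − 4p/3) = −0.75 ln(1 − 0.074317) = −0.75 ln(0.925683)
  = −0.75 × (-0.077223) = 0.057917 substitutions/site.

0.0579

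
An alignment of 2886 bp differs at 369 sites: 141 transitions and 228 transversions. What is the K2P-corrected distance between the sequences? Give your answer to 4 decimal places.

P = 141/2886 ≈ 0.048857 and Q = 228/2886 ≈ 0.079002.
Under the Kimura two-parameter model, d = −½ ln(1 − 2P − Q) − ¼ ln(1 − 2Q).
1 − 2P − Q = 0.823284, giving −½ ln(0.823284) = 0.097227.
1 − 2Q = 0.841996, giving −¼ ln(0.841996) = 0.042995.
d = 0.097227 + 0.042995 = 0.140222.

0.1402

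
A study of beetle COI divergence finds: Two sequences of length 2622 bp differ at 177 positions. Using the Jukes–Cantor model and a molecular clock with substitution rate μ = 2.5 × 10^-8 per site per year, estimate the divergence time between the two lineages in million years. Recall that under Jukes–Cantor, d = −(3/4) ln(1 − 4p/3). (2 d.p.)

1.41

p = 177/2622 ≈ 0.067506.
d = −(3/4) ln(1 − 4p/3) = −0.75 ln(1 − 0.090008) = −0.75 ln(0.909992)
  = −0.75 × (-0.094319) = 0.070739 substitutions/site.
Under a molecular clock d = 2μt, so t = d/(2μ) = 0.070739 / (2 × 2.5 × 10^-8) = 1.41 million years.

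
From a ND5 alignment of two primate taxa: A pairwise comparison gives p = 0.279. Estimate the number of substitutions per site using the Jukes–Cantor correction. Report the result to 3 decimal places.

0.349

d = −(3/4) ln(1 − 4p/3) = −0.75 ln(1 − 0.372) = −0.75 ln(0.628)
  = −0.75 × (-0.465215) = 0.348911 substitutions/site.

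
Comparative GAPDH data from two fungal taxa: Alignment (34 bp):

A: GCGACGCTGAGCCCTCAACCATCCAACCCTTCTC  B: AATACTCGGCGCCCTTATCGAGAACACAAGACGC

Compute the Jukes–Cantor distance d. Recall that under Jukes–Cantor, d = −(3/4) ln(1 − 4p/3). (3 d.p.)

The sequences differ at 18 of 34 sites, so p = 18/34 ≈ 0.529412.
d = −(3/4) ln(1 − 4p/3) = −0.75 ln(1 − 0.705883) = −0.75 ln(0.294117)
  = −0.75 × (-1.223778) = 0.917834 substitutions/site.

0.918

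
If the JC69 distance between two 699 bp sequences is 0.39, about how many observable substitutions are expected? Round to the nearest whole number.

213

Invert JC69: p = (3/4)(1 − e^(−4d/3)) = 0.75 × (1 − e^(-0.52)) = 0.75 × (1 − 0.594521) = 0.304109.
Expected differing sites = pL ≈ 0.304109 × 699 = 212.572191 ≈ 213.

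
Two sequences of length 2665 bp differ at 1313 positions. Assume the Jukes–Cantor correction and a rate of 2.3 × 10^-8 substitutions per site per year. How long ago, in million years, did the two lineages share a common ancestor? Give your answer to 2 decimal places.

p = 1313/2665 ≈ 0.492683.
d = −(3/4) ln(1 − 4p/3) = −0.75 ln(1 − 0.656911) = −0.75 ln(0.343089)
  = −0.75 × (-1.069765) = 0.802324 substitutions/site.
Under a molecular clock d = 2μt, so t = d/(2μ) = 0.802324 / (2 × 2.3 × 10^-8) = 17.44 million years.

17.44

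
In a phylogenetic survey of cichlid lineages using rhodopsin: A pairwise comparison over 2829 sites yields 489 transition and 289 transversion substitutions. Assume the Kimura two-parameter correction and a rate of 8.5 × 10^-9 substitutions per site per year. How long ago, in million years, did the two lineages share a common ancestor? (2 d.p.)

20.83

P = 489/2829 ≈ 0.172853 and Q = 289/2829 ≈ 0.102156.
Under the Kimura two-parameter model, d = −½ ln(1 − 2P − Q) − ¼ ln(1 − 2Q).
1 − 2P − Q = 0.552138, giving −½ ln(0.552138) = 0.296979.
1 − 2Q = 0.795688, giving −¼ ln(0.795688) = 0.057137.
d = 0.296979 + 0.057137 = 0.354116.
Under a molecular clock d = 2μt, so t = d/(2μ) = 0.354116 / (2 × 8.5 × 10^-9) = 20.83 million years.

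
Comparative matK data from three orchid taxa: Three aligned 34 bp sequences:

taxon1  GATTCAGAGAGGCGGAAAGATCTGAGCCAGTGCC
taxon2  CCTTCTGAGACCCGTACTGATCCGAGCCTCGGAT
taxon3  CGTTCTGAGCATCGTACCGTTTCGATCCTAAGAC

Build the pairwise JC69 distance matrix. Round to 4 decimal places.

taxon1–taxon2: 14/34 sites differ → p ≈ 0.411765, d = −0.75 ln(1 − 0.54902) = 0.597249 ≈ 0.5972.
taxon1–taxon3: 17/34 sites differ → p = 0.5, d = −0.75 ln(1 − 0.666667) = 0.823960 ≈ 0.8240.
taxon2–taxon3: 11/34 sites differ → p ≈ 0.323529, d = −0.75 ln(1 − 0.431372) = 0.423397 ≈ 0.4234.

d(taxon1,taxon2) = 0.5972, d(taxon1,taxon3) = 0.8240, d(taxon2,taxon3) = 0.4234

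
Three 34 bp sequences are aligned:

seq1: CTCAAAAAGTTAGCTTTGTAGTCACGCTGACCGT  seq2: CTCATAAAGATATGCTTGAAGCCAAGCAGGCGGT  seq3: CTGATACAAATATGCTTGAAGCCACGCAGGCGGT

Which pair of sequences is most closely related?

seq2 and seq3

seq1–seq2: 11/34 differ, p = 0.324, d = 0.423.
seq1–seq3: 13/34 differ, p = 0.382, d = 0.535.
seq2–seq3: 4/34 differ, p = 0.118, d = 0.128.
The smallest distance is between seq2 and seq3.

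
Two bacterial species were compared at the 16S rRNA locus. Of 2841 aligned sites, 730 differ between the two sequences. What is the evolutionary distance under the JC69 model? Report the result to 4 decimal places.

p = 730/2841 ≈ 0.256952.
d = −(3/4) ln(1 − 4p/3) = −0.75 ln(1 − 0.342603) = −0.75 ln(0.657397)
  = −0.75 × (-0.419467) = 0.314600 substitutions/site.

0.3146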